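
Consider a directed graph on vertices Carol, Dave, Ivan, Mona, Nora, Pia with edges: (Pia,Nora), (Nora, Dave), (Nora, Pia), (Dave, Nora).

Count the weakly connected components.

4

From Carol: component {Carol}.
From Dave: component {Dave, Nora, Pia}.
From Ivan: component {Ivan}.
From Mona: component {Mona}.
That's 4 components.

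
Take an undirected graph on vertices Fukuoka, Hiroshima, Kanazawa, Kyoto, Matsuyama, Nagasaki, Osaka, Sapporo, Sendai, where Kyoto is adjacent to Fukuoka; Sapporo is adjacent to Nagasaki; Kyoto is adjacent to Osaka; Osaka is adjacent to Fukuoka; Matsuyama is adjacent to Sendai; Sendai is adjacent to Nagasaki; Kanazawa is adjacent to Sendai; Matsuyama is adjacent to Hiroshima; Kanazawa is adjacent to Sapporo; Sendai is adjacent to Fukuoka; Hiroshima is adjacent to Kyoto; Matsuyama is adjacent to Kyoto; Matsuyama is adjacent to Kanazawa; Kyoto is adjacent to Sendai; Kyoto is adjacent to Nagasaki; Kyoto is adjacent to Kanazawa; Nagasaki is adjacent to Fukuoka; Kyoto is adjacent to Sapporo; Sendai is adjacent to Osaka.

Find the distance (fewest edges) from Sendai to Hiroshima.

Distance 0: Sendai.
Distance 1: Fukuoka, Kanazawa, Kyoto, Matsuyama, Nagasaki, Osaka.
Distance 2: Hiroshima, Sapporo — contains Hiroshima.

2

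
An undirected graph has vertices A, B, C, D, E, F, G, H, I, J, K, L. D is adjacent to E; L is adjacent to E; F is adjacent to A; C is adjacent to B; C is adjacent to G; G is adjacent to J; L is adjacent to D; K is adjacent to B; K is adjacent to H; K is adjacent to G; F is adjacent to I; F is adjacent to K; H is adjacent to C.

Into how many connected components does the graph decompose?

From A: component {A, B, C, F, G, H, I, J, K}.
From D: component {D, E, L}.
That's 2 components.

2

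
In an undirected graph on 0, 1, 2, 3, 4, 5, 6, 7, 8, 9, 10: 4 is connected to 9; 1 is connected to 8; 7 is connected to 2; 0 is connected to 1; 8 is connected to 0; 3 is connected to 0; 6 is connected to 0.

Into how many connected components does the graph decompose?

From 0: component {0, 1, 3, 6, 8}.
From 2: component {2, 7}.
From 4: component {4, 9}.
From 5: component {5}.
From 10: component {10}.
That's 5 components.

5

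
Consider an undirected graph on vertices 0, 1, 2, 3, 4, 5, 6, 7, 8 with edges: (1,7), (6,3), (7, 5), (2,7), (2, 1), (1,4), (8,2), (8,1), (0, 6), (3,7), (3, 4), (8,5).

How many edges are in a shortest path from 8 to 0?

5

Distance 0: 8.
Distance 1: 1, 2, 5.
Distance 2: 4, 7.
Distance 3: 3.
Distance 4: 6.
Distance 5: 0 — contains 0.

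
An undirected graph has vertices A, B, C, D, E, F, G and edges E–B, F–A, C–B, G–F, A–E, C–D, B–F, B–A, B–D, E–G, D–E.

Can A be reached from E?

Yes

Explore from E.
Distance 1: reach A, B, D, G.
Found A.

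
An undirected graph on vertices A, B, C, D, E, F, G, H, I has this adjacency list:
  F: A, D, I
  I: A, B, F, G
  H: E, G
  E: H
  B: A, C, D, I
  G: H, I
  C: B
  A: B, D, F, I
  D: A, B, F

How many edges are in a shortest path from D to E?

5

Distance 0: D.
Distance 1: A, B, F.
Distance 2: C, I.
Distance 3: G.
Distance 4: H.
Distance 5: E — contains E.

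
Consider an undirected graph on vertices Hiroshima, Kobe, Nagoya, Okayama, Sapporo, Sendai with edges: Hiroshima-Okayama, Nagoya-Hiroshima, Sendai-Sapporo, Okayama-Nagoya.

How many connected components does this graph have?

3

From Hiroshima: component {Hiroshima, Nagoya, Okayama}.
From Kobe: component {Kobe}.
From Sapporo: component {Sapporo, Sendai}.
That's 3 components.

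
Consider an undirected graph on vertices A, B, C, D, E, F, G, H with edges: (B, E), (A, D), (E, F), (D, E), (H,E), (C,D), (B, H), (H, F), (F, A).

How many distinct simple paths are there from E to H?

E–B–H
E–D–A–F–H
E–F–H
E–H

4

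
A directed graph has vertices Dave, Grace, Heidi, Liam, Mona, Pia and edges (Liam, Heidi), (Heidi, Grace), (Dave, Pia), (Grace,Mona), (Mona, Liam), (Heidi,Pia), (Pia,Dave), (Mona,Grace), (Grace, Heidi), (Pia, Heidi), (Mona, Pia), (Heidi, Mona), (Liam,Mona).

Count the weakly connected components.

1

From Dave: component {Dave, Grace, Heidi, Liam, Mona, Pia}.
That's 1 component.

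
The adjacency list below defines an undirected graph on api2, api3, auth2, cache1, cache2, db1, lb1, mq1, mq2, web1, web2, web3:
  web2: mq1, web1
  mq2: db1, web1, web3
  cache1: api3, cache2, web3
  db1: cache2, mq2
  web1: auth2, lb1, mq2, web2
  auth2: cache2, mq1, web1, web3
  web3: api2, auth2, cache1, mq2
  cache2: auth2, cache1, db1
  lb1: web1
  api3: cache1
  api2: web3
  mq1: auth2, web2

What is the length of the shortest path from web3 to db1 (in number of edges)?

2

Distance 0: web3.
Distance 1: api2, auth2, cache1, mq2.
Distance 2: api3, cache2, db1, mq1, web1 — contains db1.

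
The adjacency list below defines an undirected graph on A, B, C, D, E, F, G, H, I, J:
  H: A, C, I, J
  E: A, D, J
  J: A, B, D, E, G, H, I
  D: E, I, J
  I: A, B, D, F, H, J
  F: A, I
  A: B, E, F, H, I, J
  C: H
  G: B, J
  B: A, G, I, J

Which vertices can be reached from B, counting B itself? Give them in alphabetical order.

A, B, C, D, E, F, G, H, I, J

Start at B.
Its neighbours: A, G, I, J.
Then their neighbours: D, E, F, H.
Then next layer: C.
Every vertex is now reached.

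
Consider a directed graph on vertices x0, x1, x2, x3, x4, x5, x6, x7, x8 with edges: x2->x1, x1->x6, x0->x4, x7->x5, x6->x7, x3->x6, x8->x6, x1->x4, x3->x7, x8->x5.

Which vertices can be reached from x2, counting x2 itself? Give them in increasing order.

x1, x2, x4, x5, x6, x7

Start at x2.
Its neighbours: x1.
Then their neighbours: x4, x6.
Then next layer: x7.
Then next layer: x5.
Nothing further is reachable.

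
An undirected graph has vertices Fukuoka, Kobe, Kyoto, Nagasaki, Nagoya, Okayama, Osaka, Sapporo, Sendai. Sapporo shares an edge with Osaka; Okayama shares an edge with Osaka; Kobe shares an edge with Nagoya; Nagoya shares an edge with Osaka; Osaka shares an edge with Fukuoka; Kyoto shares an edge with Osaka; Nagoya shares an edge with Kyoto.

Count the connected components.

3

From Fukuoka: component {Fukuoka, Kobe, Kyoto, Nagoya, Okayama, Osaka, Sapporo}.
From Nagasaki: component {Nagasaki}.
From Sendai: component {Sendai}.
That's 3 components.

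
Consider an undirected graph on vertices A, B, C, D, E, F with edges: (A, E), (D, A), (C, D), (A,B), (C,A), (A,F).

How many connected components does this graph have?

From A: component {A, B, C, D, E, F}.
That's 1 component.

1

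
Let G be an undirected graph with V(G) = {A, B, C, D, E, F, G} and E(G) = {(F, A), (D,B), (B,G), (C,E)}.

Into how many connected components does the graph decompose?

3

From A: component {A, F}.
From B: component {B, D, G}.
From C: component {C, E}.
That's 3 components.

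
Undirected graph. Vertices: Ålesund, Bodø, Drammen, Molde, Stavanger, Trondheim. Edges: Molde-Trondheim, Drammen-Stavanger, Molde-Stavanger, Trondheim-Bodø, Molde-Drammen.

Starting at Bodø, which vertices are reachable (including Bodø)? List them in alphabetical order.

Bodø, Drammen, Molde, Stavanger, Trondheim

Start at Bodø.
Its neighbours: Trondheim.
Then their neighbours: Molde.
Then next layer: Drammen, Stavanger.
Nothing further is reachable.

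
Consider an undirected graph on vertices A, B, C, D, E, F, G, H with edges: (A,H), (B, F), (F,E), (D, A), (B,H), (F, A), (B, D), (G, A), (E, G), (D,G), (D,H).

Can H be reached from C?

No

C has no edges, so nothing is reachable from it.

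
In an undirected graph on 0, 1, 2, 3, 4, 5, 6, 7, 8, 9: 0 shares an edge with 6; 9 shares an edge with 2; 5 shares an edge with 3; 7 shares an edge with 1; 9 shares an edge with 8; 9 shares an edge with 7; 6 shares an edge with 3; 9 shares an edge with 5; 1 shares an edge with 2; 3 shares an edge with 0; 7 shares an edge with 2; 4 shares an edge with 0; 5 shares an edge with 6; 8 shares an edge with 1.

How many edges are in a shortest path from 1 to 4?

Distance 0: 1.
Distance 1: 2, 7, 8.
Distance 2: 9.
Distance 3: 5.
Distance 4: 3, 6.
Distance 5: 0.
Distance 6: 4 — contains 4.

6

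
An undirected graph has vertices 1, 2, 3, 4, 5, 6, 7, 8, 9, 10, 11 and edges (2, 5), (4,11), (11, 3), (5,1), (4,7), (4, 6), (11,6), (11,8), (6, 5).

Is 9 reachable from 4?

No

Explore from 4.
Distance 1: reach 6, 7, 11.
Distance 2: reach 3, 5, 8.
Distance 3: reach 1, 2.
The search is exhausted without reaching 9; it lies in a different component.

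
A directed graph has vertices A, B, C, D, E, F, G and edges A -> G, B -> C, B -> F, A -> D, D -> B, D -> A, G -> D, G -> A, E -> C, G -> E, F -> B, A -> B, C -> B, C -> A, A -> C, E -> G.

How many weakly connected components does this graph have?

From A: component {A, B, C, D, E, F, G}.
That's 1 component.

1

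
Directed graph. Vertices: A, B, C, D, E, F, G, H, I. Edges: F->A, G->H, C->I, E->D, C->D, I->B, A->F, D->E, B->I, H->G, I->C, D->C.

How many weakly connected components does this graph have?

From A: component {A, F}.
From B: component {B, C, D, E, I}.
From G: component {G, H}.
That's 3 components.

3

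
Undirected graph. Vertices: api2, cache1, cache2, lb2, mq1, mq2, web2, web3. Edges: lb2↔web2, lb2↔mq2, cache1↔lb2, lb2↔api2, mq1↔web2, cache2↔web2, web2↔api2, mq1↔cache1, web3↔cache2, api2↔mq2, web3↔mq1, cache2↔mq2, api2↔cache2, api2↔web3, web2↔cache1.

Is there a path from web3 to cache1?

Yes

Explore from web3.
Distance 1: reach api2, cache2, mq1.
Distance 2: reach cache1, lb2, mq2, web2.
Found cache1.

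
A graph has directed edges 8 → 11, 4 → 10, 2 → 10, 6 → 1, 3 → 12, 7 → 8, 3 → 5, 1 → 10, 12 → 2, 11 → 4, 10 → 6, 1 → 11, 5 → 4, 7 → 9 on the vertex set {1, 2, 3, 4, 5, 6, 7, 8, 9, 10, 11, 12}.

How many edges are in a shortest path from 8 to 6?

Distance 0: 8.
Distance 1: 11.
Distance 2: 4.
Distance 3: 10.
Distance 4: 6 — contains 6.

4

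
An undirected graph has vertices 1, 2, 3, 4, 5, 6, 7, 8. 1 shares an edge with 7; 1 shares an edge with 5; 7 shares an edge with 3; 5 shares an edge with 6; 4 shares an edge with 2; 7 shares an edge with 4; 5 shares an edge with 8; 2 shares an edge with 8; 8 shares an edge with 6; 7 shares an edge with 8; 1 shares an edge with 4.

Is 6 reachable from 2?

Explore from 2.
Distance 1: reach 4, 8.
Distance 2: reach 1, 5, 6, 7.
Found 6.

Yes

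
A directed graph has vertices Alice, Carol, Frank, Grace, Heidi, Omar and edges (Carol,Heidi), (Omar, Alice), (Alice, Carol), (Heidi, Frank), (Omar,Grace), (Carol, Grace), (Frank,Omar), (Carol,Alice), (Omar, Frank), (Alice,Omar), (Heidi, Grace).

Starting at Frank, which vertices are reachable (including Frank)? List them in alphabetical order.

Alice, Carol, Frank, Grace, Heidi, Omar

Start at Frank.
Its neighbours: Omar.
Then their neighbours: Alice, Grace.
Then next layer: Carol.
Then next layer: Heidi.
Every vertex is now reached.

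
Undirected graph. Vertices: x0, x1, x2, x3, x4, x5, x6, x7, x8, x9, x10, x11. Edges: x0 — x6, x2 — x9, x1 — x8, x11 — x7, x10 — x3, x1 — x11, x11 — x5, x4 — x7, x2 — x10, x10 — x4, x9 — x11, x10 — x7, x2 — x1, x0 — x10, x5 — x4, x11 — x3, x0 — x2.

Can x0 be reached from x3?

Explore from x3.
Distance 1: reach x10, x11.
Distance 2: reach x0, x1, x2, x4, x5, x7, x9.
Found x0.

Yes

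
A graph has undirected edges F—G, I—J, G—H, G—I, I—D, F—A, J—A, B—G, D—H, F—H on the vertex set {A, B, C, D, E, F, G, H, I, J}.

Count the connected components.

From A: component {A, B, D, F, G, H, I, J}.
From C: component {C}.
From E: component {E}.
That's 3 components.

3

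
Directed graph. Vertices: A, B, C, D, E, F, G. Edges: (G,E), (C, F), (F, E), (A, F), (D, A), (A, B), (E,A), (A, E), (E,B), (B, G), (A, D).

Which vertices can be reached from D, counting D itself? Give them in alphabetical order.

A, B, D, E, F, G

Start at D.
Its neighbours: A.
Then their neighbours: B, E, F.
Then next layer: G.
Nothing further is reachable.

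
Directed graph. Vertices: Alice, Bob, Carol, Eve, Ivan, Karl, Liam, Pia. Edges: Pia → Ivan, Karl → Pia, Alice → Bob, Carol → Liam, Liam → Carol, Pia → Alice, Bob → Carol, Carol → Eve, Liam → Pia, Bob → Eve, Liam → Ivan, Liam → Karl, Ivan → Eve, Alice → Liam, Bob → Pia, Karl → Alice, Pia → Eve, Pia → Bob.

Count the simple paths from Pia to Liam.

Pia→Alice→Bob→Carol→Liam
Pia→Alice→Liam
Pia→Bob→Carol→Liam

3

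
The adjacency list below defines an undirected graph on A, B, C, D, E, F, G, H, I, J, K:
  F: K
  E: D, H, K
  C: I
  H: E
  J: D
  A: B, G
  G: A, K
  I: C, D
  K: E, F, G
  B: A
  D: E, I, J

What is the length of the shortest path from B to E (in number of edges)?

Distance 0: B.
Distance 1: A.
Distance 2: G.
Distance 3: K.
Distance 4: E, F — contains E.

4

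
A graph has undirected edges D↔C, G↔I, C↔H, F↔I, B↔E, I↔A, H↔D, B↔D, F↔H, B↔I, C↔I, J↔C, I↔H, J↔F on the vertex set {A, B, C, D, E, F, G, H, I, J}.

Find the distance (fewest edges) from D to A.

Distance 0: D.
Distance 1: B, C, H.
Distance 2: E, F, I, J.
Distance 3: A, G — contains A.

3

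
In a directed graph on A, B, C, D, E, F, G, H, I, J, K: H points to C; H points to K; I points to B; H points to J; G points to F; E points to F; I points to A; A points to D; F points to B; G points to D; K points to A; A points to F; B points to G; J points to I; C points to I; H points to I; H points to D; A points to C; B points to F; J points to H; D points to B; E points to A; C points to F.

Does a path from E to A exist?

Yes

Explore from E.
Distance 1: reach A, F.
Found A.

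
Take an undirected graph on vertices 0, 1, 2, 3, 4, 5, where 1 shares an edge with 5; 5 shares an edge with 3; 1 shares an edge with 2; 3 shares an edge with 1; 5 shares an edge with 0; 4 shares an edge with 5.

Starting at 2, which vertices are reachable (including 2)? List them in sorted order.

0, 1, 2, 3, 4, 5

Start at 2.
Its neighbours: 1.
Then their neighbours: 3, 5.
Then next layer: 0, 4.
Every vertex is now reached.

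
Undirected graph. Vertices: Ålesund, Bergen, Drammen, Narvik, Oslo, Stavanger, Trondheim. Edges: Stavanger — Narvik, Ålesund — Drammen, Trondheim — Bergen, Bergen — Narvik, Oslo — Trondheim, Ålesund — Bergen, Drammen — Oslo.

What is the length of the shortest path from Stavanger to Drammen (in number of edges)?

Distance 0: Stavanger.
Distance 1: Narvik.
Distance 2: Bergen.
Distance 3: Ålesund, Trondheim.
Distance 4: Drammen, Oslo — contains Drammen.

4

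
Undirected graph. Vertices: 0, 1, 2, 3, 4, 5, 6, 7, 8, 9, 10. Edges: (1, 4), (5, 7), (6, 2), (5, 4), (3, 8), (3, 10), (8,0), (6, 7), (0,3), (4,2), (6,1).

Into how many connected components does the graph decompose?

3

From 0: component {0, 3, 8, 10}.
From 1: component {1, 2, 4, 5, 6, 7}.
From 9: component {9}.
That's 3 components.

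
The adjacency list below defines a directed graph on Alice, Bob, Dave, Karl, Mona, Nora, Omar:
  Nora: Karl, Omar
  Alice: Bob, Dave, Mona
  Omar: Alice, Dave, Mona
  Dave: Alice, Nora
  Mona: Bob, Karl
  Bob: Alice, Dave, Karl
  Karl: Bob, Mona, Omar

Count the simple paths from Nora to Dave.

Nora→Karl→Bob→Alice→Dave
Nora→Karl→Bob→Dave
Nora→Karl→Mona→Bob→Alice→Dave
Nora→Karl→Mona→Bob→Dave
Nora→Karl→Omar→Alice→Bob→Dave
Nora→Karl→Omar→Alice→Dave
Nora→Karl→Omar→Alice→Mona→Bob→Dave
Nora→Karl→Omar→Dave
... and 11 more.

19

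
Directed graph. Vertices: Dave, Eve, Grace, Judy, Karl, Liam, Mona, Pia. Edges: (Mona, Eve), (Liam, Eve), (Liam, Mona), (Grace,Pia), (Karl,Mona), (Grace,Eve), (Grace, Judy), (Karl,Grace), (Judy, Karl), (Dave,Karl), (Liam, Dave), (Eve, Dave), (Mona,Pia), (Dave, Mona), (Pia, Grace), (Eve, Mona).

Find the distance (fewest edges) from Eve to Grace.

3

Distance 0: Eve.
Distance 1: Dave, Mona.
Distance 2: Karl, Pia.
Distance 3: Grace — contains Grace.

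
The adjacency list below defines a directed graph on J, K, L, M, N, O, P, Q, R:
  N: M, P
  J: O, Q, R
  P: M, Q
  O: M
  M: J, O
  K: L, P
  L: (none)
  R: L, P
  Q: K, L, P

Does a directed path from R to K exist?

Yes

Explore from R.
Distance 1: reach L, P.
Distance 2: reach M, Q.
Distance 3: reach J, K, O.
Found K.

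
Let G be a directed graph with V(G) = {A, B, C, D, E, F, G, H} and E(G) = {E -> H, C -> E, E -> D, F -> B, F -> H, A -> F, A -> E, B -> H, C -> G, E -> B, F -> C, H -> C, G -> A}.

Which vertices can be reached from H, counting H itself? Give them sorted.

A, B, C, D, E, F, G, H

Start at H.
Its neighbours: C.
Then their neighbours: E, G.
Then next layer: A, B, D.
Then next layer: F.
Every vertex is now reached.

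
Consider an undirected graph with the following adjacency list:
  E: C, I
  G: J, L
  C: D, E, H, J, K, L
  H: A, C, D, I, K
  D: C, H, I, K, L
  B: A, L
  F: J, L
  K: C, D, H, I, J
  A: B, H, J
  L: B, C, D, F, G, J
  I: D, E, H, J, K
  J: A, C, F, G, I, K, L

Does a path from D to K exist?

Yes

Explore from D.
Distance 1: reach C, H, I, K, L.
Found K.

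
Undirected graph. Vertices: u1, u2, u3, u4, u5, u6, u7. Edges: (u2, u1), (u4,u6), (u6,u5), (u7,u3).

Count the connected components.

From u1: component {u1, u2}.
From u3: component {u3, u7}.
From u4: component {u4, u5, u6}.
That's 3 components.

3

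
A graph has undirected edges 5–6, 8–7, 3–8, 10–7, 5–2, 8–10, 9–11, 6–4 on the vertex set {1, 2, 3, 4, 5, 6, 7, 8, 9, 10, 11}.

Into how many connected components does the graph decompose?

4

From 1: component {1}.
From 2: component {2, 4, 5, 6}.
From 3: component {3, 7, 8, 10}.
From 9: component {9, 11}.
That's 4 components.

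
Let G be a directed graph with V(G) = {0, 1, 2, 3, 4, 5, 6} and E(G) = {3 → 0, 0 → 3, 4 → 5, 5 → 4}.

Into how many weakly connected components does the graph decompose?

5

From 0: component {0, 3}.
From 1: component {1}.
From 2: component {2}.
From 4: component {4, 5}.
From 6: component {6}.
That's 5 components.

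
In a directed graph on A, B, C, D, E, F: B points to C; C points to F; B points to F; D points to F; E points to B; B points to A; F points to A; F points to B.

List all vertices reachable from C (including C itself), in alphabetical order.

A, B, C, F

Start at C.
Its neighbours: F.
Then their neighbours: A, B.
Nothing further is reachable.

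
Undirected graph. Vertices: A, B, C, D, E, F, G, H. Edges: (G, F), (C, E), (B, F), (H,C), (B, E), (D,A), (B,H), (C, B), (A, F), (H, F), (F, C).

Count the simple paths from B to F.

7

B–C–F
B–C–H–F
B–E–C–F
B–E–C–H–F
B–F
B–H–C–F
B–H–F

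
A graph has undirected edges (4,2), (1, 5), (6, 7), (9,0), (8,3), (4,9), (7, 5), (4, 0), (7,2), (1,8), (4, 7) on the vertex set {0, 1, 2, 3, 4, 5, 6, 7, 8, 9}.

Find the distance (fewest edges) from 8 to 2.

Distance 0: 8.
Distance 1: 1, 3.
Distance 2: 5.
Distance 3: 7.
Distance 4: 2, 4, 6 — contains 2.

4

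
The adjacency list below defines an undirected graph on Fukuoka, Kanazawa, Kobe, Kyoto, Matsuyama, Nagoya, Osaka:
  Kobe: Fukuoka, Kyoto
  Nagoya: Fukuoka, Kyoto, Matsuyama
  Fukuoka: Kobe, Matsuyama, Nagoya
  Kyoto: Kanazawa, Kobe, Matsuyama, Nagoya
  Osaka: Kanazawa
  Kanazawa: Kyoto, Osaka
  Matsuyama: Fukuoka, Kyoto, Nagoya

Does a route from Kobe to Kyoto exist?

Yes

Explore from Kobe.
Distance 1: reach Fukuoka, Kyoto.
Found Kyoto.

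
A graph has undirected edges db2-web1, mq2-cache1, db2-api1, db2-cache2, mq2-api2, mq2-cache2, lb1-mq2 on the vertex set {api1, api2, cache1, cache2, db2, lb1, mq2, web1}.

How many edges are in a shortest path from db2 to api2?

Distance 0: db2.
Distance 1: api1, cache2, web1.
Distance 2: mq2.
Distance 3: api2, cache1, lb1 — contains api2.

3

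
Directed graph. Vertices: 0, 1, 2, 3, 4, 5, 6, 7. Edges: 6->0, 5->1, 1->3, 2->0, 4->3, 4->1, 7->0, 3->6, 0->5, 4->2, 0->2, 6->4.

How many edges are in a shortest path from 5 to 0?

Distance 0: 5.
Distance 1: 1.
Distance 2: 3.
Distance 3: 6.
Distance 4: 0, 4 — contains 0.

4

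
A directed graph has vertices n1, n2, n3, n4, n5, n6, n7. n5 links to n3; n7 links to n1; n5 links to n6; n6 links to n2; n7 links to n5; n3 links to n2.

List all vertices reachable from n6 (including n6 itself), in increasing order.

Start at n6.
Its neighbours: n2.
Nothing further is reachable.

n2, n6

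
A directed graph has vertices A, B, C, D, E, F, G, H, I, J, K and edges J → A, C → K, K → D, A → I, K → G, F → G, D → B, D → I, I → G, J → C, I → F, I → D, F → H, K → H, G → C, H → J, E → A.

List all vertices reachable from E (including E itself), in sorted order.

A, B, C, D, E, F, G, H, I, J, K

Start at E.
Its neighbours: A.
Then their neighbours: I.
Then next layer: D, F, G.
Then next layer: B, C, H.
Then next layer: J, K.
Every vertex is now reached.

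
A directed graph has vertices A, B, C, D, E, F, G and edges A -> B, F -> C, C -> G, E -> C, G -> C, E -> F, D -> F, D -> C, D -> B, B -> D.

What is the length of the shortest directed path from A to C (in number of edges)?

3

Distance 0: A.
Distance 1: B.
Distance 2: D.
Distance 3: C, F — contains C.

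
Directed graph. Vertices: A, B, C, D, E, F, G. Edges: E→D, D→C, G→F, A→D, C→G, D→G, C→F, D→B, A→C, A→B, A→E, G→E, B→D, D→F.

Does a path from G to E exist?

Explore from G.
Distance 1: reach E, F.
Found E.

Yes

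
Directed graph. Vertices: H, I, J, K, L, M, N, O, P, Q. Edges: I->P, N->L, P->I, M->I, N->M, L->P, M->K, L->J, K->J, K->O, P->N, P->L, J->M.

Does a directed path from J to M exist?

Explore from J.
Distance 1: reach M.
Found M.

Yes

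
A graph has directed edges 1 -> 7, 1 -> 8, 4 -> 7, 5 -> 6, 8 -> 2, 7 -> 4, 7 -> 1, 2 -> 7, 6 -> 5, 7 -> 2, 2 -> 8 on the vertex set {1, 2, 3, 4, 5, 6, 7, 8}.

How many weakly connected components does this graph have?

3

From 1: component {1, 2, 4, 7, 8}.
From 3: component {3}.
From 5: component {5, 6}.
That's 3 components.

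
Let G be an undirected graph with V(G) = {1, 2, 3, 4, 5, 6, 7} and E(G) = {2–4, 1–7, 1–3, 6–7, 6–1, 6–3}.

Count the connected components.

From 1: component {1, 3, 6, 7}.
From 2: component {2, 4}.
From 5: component {5}.
That's 3 components.

3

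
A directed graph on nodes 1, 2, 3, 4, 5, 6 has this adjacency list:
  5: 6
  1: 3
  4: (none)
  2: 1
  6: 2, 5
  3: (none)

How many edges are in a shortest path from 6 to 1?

2

Distance 0: 6.
Distance 1: 2, 5.
Distance 2: 1 — contains 1.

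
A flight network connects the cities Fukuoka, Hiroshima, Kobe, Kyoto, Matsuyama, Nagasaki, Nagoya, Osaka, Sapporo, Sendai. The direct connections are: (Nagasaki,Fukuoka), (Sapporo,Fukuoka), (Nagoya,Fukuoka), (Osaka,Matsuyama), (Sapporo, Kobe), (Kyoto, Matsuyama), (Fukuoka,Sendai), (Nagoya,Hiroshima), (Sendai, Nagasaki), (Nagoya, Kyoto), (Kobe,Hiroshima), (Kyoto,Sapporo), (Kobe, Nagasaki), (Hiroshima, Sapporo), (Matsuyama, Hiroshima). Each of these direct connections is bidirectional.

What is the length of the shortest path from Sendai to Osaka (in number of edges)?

Distance 0: Sendai.
Distance 1: Fukuoka, Nagasaki.
Distance 2: Kobe, Nagoya, Sapporo.
Distance 3: Hiroshima, Kyoto.
Distance 4: Matsuyama.
Distance 5: Osaka — contains Osaka.

5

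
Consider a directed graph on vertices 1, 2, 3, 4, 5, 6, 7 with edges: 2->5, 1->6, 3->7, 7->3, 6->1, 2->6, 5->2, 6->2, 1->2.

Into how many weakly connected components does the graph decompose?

3

From 1: component {1, 2, 5, 6}.
From 3: component {3, 7}.
From 4: component {4}.
That's 3 components.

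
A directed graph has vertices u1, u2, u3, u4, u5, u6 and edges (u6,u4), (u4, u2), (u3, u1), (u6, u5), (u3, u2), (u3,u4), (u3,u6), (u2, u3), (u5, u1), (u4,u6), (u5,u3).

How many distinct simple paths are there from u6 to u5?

u6→u5

1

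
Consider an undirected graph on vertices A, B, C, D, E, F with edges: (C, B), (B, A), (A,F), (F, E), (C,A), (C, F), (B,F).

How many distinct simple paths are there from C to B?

5

C–A–B
C–A–F–B
C–B
C–F–A–B
C–F–B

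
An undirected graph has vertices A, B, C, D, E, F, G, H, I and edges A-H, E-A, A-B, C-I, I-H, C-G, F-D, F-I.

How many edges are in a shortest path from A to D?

Distance 0: A.
Distance 1: B, E, H.
Distance 2: I.
Distance 3: C, F.
Distance 4: D, G — contains D.

4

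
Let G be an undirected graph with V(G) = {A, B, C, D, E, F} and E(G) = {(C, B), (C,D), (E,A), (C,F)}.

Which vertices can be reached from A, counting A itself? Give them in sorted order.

Start at A.
Its neighbours: E.
Nothing further is reachable.

A, E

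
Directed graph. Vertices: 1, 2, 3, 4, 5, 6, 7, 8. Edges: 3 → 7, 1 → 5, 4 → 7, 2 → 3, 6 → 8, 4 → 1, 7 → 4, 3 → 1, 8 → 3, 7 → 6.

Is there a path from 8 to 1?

Explore from 8.
Distance 1: reach 3.
Distance 2: reach 1, 7.
Found 1.

Yes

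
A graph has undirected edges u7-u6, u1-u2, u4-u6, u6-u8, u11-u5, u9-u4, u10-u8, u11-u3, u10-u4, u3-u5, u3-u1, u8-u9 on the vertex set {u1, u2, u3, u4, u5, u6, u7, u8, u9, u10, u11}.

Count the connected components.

2

From u1: component {u1, u2, u3, u5, u11}.
From u4: component {u4, u6, u7, u8, u9, u10}.
That's 2 components.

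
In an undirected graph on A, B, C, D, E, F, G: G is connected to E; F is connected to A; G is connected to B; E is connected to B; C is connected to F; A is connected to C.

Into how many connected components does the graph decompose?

From A: component {A, C, F}.
From B: component {B, E, G}.
From D: component {D}.
That's 3 components.

3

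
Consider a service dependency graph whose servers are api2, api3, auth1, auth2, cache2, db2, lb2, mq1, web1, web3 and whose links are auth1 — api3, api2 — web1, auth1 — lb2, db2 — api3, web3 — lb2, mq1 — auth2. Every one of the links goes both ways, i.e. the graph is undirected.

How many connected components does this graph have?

4

From api2: component {api2, web1}.
From api3: component {api3, auth1, db2, lb2, web3}.
From auth2: component {auth2, mq1}.
From cache2: component {cache2}.
That's 4 components.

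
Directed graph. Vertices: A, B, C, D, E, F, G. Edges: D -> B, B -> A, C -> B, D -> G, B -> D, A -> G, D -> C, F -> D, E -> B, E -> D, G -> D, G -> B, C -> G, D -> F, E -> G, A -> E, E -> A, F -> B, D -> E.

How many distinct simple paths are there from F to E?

8

F→B→A→E
F→B→A→G→D→E
F→B→D→E
F→D→B→A→E
F→D→C→B→A→E
F→D→C→G→B→A→E
F→D→E
F→D→G→B→A→E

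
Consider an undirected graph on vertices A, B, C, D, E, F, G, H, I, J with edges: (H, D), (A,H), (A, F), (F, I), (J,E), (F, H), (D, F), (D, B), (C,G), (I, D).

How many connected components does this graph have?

From A: component {A, B, D, F, H, I}.
From C: component {C, G}.
From E: component {E, J}.
That's 3 components.

3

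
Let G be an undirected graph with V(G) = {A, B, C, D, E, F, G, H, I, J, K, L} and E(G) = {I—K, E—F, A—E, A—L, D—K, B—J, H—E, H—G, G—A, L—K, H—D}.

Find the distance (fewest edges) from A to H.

2

Distance 0: A.
Distance 1: E, G, L.
Distance 2: F, H, K — contains H.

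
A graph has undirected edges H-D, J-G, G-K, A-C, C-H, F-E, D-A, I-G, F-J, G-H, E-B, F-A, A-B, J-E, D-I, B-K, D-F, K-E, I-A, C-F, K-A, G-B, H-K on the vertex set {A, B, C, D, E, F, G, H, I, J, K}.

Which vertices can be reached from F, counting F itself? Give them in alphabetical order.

Start at F.
Its neighbours: A, C, D, E, J.
Then their neighbours: B, G, H, I, K.
Every vertex is now reached.

A, B, C, D, E, F, G, H, I, J, K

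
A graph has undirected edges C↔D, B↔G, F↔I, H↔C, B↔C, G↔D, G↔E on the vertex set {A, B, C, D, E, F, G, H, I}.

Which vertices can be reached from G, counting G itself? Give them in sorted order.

B, C, D, E, G, H

Start at G.
Its neighbours: B, D, E.
Then their neighbours: C.
Then next layer: H.
Nothing further is reachable.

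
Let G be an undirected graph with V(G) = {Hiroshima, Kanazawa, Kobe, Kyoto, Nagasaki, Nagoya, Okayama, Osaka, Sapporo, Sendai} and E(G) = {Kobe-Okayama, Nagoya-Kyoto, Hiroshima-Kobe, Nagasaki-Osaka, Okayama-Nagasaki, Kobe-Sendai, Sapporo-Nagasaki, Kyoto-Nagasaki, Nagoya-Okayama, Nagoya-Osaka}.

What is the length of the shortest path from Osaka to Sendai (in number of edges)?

4

Distance 0: Osaka.
Distance 1: Nagasaki, Nagoya.
Distance 2: Kyoto, Okayama, Sapporo.
Distance 3: Kobe.
Distance 4: Hiroshima, Sendai — contains Sendai.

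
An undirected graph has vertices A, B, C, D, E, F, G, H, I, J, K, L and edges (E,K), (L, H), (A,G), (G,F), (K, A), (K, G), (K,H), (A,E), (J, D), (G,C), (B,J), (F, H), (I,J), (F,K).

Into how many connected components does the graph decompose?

From A: component {A, C, E, F, G, H, K, L}.
From B: component {B, D, I, J}.
That's 2 components.

2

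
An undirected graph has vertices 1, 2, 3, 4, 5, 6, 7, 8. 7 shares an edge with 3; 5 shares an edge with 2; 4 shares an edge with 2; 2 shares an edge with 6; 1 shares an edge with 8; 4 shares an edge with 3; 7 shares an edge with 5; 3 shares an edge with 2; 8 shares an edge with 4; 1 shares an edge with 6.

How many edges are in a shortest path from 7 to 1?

4

Distance 0: 7.
Distance 1: 3, 5.
Distance 2: 2, 4.
Distance 3: 6, 8.
Distance 4: 1 — contains 1.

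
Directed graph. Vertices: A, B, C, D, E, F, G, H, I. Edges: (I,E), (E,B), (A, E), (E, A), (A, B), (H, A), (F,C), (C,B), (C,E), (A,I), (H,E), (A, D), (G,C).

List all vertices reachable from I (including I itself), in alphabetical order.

Start at I.
Its neighbours: E.
Then their neighbours: A, B.
Then next layer: D.
Nothing further is reachable.

A, B, D, E, I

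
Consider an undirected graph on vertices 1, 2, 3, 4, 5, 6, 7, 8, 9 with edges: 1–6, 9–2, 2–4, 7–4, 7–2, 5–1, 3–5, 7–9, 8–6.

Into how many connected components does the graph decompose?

From 1: component {1, 3, 5, 6, 8}.
From 2: component {2, 4, 7, 9}.
That's 2 components.

2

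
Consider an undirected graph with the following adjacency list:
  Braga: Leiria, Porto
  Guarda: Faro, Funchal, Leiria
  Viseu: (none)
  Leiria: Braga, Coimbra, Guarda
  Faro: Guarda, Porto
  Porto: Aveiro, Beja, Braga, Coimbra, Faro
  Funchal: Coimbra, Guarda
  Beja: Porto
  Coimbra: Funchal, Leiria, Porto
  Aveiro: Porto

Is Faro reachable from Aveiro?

Explore from Aveiro.
Distance 1: reach Porto.
Distance 2: reach Beja, Braga, Coimbra, Faro.
Found Faro.

Yes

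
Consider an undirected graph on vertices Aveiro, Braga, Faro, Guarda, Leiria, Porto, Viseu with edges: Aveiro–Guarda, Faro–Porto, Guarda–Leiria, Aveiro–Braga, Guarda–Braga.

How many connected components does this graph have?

From Aveiro: component {Aveiro, Braga, Guarda, Leiria}.
From Faro: component {Faro, Porto}.
From Viseu: component {Viseu}.
That's 3 components.

3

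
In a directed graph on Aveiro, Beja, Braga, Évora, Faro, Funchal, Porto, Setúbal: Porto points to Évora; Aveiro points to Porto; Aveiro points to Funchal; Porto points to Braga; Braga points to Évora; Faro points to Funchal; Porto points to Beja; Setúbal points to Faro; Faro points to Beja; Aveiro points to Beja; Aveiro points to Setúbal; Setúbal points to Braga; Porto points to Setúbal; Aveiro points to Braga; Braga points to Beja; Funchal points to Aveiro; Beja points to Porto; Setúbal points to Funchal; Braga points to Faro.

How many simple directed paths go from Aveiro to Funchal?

16

Aveiro→Beja→Porto→Braga→Faro→Funchal
Aveiro→Beja→Porto→Setúbal→Braga→Faro→Funchal
Aveiro→Beja→Porto→Setúbal→Faro→Funchal
Aveiro→Beja→Porto→Setúbal→Funchal
Aveiro→Braga→Beja→Porto→Setúbal→Faro→Funchal
Aveiro→Braga→Beja→Porto→Setúbal→Funchal
Aveiro→Braga→Faro→Beja→Porto→Setúbal→Funchal
Aveiro→Braga→Faro→Funchal
... and 8 more.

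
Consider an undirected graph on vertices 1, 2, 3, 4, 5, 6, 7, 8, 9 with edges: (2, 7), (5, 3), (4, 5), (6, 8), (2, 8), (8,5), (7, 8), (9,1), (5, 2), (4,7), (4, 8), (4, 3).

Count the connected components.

2

From 1: component {1, 9}.
From 2: component {2, 3, 4, 5, 6, 7, 8}.
That's 2 components.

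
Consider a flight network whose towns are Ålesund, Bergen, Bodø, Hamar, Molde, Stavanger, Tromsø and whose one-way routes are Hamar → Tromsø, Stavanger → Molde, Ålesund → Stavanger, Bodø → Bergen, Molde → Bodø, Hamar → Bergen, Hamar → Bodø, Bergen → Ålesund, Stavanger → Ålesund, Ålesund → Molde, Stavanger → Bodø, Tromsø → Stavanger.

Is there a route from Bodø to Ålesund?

Explore from Bodø.
Distance 1: reach Bergen.
Distance 2: reach Ålesund.
Found Ålesund.

Yes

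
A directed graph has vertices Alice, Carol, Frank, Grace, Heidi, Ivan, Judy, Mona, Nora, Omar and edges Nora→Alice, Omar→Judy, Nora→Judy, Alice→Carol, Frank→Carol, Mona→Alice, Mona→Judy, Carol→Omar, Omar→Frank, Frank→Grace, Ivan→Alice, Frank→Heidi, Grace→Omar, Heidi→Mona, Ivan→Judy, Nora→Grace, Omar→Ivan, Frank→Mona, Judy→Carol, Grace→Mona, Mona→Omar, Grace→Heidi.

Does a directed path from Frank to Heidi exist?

Yes

Explore from Frank.
Distance 1: reach Carol, Grace, Heidi, Mona.
Found Heidi.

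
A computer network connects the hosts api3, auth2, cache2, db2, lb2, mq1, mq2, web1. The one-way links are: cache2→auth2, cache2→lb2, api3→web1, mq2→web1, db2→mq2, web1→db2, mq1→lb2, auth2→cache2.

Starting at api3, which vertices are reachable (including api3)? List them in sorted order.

Start at api3.
Its neighbours: web1.
Then their neighbours: db2.
Then next layer: mq2.
Nothing further is reachable.

api3, db2, mq2, web1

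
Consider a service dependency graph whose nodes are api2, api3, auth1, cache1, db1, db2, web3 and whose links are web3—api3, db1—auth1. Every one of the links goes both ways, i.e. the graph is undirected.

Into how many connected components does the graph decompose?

From api2: component {api2}.
From api3: component {api3, web3}.
From auth1: component {auth1, db1}.
From cache1: component {cache1}.
From db2: component {db2}.
That's 5 components.

5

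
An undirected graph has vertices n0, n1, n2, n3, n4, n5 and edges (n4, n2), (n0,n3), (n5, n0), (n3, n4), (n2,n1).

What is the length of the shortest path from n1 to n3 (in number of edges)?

Distance 0: n1.
Distance 1: n2.
Distance 2: n4.
Distance 3: n3 — contains n3.

3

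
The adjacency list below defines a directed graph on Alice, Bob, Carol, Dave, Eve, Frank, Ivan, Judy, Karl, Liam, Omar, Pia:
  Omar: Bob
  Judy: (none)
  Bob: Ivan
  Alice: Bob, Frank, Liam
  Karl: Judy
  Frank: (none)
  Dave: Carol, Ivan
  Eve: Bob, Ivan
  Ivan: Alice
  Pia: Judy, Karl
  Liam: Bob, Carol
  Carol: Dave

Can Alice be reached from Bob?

Explore from Bob.
Distance 1: reach Ivan.
Distance 2: reach Alice.
Found Alice.

Yes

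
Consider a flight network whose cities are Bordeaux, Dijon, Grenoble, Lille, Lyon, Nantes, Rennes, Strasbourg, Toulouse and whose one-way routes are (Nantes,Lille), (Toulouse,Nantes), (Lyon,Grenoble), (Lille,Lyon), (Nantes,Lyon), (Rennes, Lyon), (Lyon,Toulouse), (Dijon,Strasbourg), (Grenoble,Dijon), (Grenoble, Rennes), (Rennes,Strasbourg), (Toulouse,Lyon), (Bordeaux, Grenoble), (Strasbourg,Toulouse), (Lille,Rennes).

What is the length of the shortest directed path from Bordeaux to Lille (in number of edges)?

6

Distance 0: Bordeaux.
Distance 1: Grenoble.
Distance 2: Dijon, Rennes.
Distance 3: Lyon, Strasbourg.
Distance 4: Toulouse.
Distance 5: Nantes.
Distance 6: Lille — contains Lille.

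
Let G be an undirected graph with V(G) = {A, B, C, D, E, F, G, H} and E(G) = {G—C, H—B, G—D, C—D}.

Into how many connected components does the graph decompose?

From A: component {A}.
From B: component {B, H}.
From C: component {C, D, G}.
From E: component {E}.
From F: component {F}.
That's 5 components.

5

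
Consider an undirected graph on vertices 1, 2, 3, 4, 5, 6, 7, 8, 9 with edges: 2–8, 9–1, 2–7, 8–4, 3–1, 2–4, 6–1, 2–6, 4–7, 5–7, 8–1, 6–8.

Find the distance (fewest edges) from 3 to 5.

Distance 0: 3.
Distance 1: 1.
Distance 2: 6, 8, 9.
Distance 3: 2, 4.
Distance 4: 7.
Distance 5: 5 — contains 5.

5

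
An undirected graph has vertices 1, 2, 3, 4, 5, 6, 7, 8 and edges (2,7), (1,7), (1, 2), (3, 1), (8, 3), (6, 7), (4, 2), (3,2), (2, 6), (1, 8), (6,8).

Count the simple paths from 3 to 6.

3–1–2–6
3–1–2–7–6
3–1–7–2–6
3–1–7–6
3–1–8–6
3–2–1–7–6
3–2–1–8–6
3–2–6
3–2–7–1–8–6
3–2–7–6
3–8–1–2–6
3–8–1–2–7–6
3–8–1–7–2–6
3–8–1–7–6
3–8–6

15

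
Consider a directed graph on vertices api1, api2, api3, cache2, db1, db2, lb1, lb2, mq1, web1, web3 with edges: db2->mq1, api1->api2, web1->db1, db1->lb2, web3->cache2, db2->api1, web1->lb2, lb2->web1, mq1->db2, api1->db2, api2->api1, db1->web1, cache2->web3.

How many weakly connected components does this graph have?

5

From api1: component {api1, api2, db2, mq1}.
From api3: component {api3}.
From cache2: component {cache2, web3}.
From db1: component {db1, lb2, web1}.
From lb1: component {lb1}.
That's 5 components.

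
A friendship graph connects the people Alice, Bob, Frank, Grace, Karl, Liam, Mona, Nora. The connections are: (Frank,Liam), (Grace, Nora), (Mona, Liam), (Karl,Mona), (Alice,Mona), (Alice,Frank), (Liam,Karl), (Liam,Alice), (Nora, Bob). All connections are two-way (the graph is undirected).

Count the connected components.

From Alice: component {Alice, Frank, Karl, Liam, Mona}.
From Bob: component {Bob, Grace, Nora}.
That's 2 components.

2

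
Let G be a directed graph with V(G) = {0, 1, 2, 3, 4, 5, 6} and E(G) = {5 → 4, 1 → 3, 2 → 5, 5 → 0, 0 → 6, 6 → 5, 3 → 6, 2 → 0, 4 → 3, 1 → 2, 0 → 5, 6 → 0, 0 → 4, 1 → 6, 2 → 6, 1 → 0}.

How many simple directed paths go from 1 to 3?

17

1→0→4→3
1→0→5→4→3
1→0→6→5→4→3
1→2→0→4→3
1→2→0→5→4→3
1→2→0→6→5→4→3
1→2→5→0→4→3
1→2→5→4→3
... and 9 more.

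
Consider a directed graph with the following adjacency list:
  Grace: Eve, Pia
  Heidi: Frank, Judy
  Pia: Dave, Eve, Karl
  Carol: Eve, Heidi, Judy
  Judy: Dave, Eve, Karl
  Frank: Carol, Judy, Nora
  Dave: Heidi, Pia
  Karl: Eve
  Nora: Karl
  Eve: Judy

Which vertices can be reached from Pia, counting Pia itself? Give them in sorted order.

Carol, Dave, Eve, Frank, Heidi, Judy, Karl, Nora, Pia

Start at Pia.
Its neighbours: Dave, Eve, Karl.
Then their neighbours: Heidi, Judy.
Then next layer: Frank.
Then next layer: Carol, Nora.
Nothing further is reachable.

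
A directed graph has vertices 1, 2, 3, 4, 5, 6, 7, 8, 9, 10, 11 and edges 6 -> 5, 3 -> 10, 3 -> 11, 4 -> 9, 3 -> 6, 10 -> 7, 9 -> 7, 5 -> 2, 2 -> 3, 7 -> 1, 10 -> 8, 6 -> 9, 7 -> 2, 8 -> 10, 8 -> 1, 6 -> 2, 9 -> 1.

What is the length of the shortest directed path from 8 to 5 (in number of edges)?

6

Distance 0: 8.
Distance 1: 1, 10.
Distance 2: 7.
Distance 3: 2.
Distance 4: 3.
Distance 5: 6, 11.
Distance 6: 5, 9 — contains 5.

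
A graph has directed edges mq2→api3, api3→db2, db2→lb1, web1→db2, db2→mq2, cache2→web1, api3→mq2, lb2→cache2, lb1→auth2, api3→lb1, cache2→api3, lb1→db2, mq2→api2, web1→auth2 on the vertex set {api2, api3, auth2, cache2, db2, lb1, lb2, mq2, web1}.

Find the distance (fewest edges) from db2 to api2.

Distance 0: db2.
Distance 1: lb1, mq2.
Distance 2: api2, api3, auth2 — contains api2.

2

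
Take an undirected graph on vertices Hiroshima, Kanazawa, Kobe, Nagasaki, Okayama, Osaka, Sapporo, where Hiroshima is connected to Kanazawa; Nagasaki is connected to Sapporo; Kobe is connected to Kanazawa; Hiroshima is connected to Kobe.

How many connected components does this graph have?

4

From Hiroshima: component {Hiroshima, Kanazawa, Kobe}.
From Nagasaki: component {Nagasaki, Sapporo}.
From Okayama: component {Okayama}.
From Osaka: component {Osaka}.
That's 4 components.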